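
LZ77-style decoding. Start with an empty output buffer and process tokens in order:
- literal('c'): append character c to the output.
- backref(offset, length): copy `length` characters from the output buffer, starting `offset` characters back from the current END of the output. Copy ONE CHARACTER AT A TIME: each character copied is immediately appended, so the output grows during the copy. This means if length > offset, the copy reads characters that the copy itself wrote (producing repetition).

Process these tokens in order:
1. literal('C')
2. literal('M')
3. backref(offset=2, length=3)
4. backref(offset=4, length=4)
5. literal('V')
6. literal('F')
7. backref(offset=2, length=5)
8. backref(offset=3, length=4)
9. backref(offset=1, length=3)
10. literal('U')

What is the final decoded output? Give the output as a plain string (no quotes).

Token 1: literal('C'). Output: "C"
Token 2: literal('M'). Output: "CM"
Token 3: backref(off=2, len=3) (overlapping!). Copied 'CMC' from pos 0. Output: "CMCMC"
Token 4: backref(off=4, len=4). Copied 'MCMC' from pos 1. Output: "CMCMCMCMC"
Token 5: literal('V'). Output: "CMCMCMCMCV"
Token 6: literal('F'). Output: "CMCMCMCMCVF"
Token 7: backref(off=2, len=5) (overlapping!). Copied 'VFVFV' from pos 9. Output: "CMCMCMCMCVFVFVFV"
Token 8: backref(off=3, len=4) (overlapping!). Copied 'VFVV' from pos 13. Output: "CMCMCMCMCVFVFVFVVFVV"
Token 9: backref(off=1, len=3) (overlapping!). Copied 'VVV' from pos 19. Output: "CMCMCMCMCVFVFVFVVFVVVVV"
Token 10: literal('U'). Output: "CMCMCMCMCVFVFVFVVFVVVVVU"

Answer: CMCMCMCMCVFVFVFVVFVVVVVU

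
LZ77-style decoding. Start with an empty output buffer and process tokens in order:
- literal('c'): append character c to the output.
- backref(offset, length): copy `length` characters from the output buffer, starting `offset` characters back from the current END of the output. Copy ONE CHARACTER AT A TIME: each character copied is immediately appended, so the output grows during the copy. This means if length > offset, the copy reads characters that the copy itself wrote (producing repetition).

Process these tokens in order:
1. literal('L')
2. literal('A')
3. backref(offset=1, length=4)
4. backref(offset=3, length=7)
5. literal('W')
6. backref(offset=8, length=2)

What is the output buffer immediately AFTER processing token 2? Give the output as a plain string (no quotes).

Token 1: literal('L'). Output: "L"
Token 2: literal('A'). Output: "LA"

Answer: LA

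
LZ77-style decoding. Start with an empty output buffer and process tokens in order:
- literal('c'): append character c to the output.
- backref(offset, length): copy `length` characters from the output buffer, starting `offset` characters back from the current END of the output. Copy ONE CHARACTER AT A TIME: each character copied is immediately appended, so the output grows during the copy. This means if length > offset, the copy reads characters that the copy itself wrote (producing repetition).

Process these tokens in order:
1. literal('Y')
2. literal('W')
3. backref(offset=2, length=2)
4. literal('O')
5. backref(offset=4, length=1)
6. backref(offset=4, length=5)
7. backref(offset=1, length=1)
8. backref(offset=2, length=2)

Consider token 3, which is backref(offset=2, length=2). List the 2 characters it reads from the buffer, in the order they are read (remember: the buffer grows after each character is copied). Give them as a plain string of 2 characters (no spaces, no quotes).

Answer: YW

Derivation:
Token 1: literal('Y'). Output: "Y"
Token 2: literal('W'). Output: "YW"
Token 3: backref(off=2, len=2). Buffer before: "YW" (len 2)
  byte 1: read out[0]='Y', append. Buffer now: "YWY"
  byte 2: read out[1]='W', append. Buffer now: "YWYW"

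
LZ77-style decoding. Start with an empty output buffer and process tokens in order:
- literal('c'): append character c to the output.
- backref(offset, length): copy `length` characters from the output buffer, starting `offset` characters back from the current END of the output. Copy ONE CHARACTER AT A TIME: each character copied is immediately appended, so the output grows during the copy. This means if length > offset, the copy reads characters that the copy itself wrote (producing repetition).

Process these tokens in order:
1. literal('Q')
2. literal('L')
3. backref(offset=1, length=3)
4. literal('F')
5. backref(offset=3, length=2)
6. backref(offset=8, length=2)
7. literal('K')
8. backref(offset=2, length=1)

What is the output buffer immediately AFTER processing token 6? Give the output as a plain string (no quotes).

Answer: QLLLLFLLQL

Derivation:
Token 1: literal('Q'). Output: "Q"
Token 2: literal('L'). Output: "QL"
Token 3: backref(off=1, len=3) (overlapping!). Copied 'LLL' from pos 1. Output: "QLLLL"
Token 4: literal('F'). Output: "QLLLLF"
Token 5: backref(off=3, len=2). Copied 'LL' from pos 3. Output: "QLLLLFLL"
Token 6: backref(off=8, len=2). Copied 'QL' from pos 0. Output: "QLLLLFLLQL"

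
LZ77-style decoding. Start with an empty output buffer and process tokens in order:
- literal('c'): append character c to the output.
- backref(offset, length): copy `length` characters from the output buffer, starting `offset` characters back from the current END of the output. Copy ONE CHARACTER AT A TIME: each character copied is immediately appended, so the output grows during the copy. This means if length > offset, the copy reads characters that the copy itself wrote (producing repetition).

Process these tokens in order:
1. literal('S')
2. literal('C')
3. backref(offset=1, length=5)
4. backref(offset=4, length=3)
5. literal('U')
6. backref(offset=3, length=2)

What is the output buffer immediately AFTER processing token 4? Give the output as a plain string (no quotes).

Token 1: literal('S'). Output: "S"
Token 2: literal('C'). Output: "SC"
Token 3: backref(off=1, len=5) (overlapping!). Copied 'CCCCC' from pos 1. Output: "SCCCCCC"
Token 4: backref(off=4, len=3). Copied 'CCC' from pos 3. Output: "SCCCCCCCCC"

Answer: SCCCCCCCCC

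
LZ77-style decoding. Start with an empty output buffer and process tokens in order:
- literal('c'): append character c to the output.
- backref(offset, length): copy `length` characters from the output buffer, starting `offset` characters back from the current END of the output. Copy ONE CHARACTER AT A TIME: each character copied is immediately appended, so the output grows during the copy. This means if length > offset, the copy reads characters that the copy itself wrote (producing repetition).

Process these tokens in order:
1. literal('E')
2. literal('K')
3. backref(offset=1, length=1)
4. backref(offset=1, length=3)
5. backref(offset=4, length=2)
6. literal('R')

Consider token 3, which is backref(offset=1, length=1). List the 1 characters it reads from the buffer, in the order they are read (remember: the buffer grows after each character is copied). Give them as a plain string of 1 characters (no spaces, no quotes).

Token 1: literal('E'). Output: "E"
Token 2: literal('K'). Output: "EK"
Token 3: backref(off=1, len=1). Buffer before: "EK" (len 2)
  byte 1: read out[1]='K', append. Buffer now: "EKK"

Answer: K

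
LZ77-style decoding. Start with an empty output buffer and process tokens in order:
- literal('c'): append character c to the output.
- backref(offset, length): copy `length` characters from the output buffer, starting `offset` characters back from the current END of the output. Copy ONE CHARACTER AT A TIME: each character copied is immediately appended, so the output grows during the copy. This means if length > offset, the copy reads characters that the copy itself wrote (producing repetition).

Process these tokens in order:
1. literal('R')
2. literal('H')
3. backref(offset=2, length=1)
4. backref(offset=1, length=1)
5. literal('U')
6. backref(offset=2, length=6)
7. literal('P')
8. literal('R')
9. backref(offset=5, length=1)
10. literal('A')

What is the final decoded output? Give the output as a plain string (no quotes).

Answer: RHRRURURURUPRUA

Derivation:
Token 1: literal('R'). Output: "R"
Token 2: literal('H'). Output: "RH"
Token 3: backref(off=2, len=1). Copied 'R' from pos 0. Output: "RHR"
Token 4: backref(off=1, len=1). Copied 'R' from pos 2. Output: "RHRR"
Token 5: literal('U'). Output: "RHRRU"
Token 6: backref(off=2, len=6) (overlapping!). Copied 'RURURU' from pos 3. Output: "RHRRURURURU"
Token 7: literal('P'). Output: "RHRRURURURUP"
Token 8: literal('R'). Output: "RHRRURURURUPR"
Token 9: backref(off=5, len=1). Copied 'U' from pos 8. Output: "RHRRURURURUPRU"
Token 10: literal('A'). Output: "RHRRURURURUPRUA"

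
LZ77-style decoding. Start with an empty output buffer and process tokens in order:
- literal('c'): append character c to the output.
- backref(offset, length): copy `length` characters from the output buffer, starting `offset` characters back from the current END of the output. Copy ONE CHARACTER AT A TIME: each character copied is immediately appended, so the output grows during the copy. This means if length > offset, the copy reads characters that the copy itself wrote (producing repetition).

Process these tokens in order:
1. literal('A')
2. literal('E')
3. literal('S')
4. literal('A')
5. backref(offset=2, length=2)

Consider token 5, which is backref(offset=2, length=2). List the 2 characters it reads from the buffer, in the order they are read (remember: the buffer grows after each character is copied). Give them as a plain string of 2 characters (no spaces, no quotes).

Answer: SA

Derivation:
Token 1: literal('A'). Output: "A"
Token 2: literal('E'). Output: "AE"
Token 3: literal('S'). Output: "AES"
Token 4: literal('A'). Output: "AESA"
Token 5: backref(off=2, len=2). Buffer before: "AESA" (len 4)
  byte 1: read out[2]='S', append. Buffer now: "AESAS"
  byte 2: read out[3]='A', append. Buffer now: "AESASA"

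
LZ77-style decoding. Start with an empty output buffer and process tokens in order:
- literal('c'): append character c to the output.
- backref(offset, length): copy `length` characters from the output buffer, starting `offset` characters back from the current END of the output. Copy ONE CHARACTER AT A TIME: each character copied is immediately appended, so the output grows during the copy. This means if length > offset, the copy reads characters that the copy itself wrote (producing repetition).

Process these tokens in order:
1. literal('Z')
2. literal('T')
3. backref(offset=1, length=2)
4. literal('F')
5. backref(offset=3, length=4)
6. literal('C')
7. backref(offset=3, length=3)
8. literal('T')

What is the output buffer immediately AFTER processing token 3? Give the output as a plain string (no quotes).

Answer: ZTTT

Derivation:
Token 1: literal('Z'). Output: "Z"
Token 2: literal('T'). Output: "ZT"
Token 3: backref(off=1, len=2) (overlapping!). Copied 'TT' from pos 1. Output: "ZTTT"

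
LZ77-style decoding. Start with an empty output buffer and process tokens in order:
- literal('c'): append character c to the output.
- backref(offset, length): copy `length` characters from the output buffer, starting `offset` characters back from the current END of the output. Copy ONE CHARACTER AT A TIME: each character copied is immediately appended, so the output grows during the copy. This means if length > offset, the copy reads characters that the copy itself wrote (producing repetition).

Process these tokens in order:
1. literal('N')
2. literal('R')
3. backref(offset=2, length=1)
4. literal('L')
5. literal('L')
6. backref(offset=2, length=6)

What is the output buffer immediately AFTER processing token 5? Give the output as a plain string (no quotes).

Answer: NRNLL

Derivation:
Token 1: literal('N'). Output: "N"
Token 2: literal('R'). Output: "NR"
Token 3: backref(off=2, len=1). Copied 'N' from pos 0. Output: "NRN"
Token 4: literal('L'). Output: "NRNL"
Token 5: literal('L'). Output: "NRNLL"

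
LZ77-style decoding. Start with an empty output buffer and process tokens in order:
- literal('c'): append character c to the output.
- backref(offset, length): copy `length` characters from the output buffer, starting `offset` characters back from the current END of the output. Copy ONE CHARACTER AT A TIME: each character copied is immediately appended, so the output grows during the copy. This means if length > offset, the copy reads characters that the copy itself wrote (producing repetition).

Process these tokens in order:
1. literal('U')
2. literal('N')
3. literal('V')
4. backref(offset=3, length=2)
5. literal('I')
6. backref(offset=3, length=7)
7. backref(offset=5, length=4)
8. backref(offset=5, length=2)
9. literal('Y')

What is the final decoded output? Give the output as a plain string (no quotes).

Token 1: literal('U'). Output: "U"
Token 2: literal('N'). Output: "UN"
Token 3: literal('V'). Output: "UNV"
Token 4: backref(off=3, len=2). Copied 'UN' from pos 0. Output: "UNVUN"
Token 5: literal('I'). Output: "UNVUNI"
Token 6: backref(off=3, len=7) (overlapping!). Copied 'UNIUNIU' from pos 3. Output: "UNVUNIUNIUNIU"
Token 7: backref(off=5, len=4). Copied 'IUNI' from pos 8. Output: "UNVUNIUNIUNIUIUNI"
Token 8: backref(off=5, len=2). Copied 'UI' from pos 12. Output: "UNVUNIUNIUNIUIUNIUI"
Token 9: literal('Y'). Output: "UNVUNIUNIUNIUIUNIUIY"

Answer: UNVUNIUNIUNIUIUNIUIY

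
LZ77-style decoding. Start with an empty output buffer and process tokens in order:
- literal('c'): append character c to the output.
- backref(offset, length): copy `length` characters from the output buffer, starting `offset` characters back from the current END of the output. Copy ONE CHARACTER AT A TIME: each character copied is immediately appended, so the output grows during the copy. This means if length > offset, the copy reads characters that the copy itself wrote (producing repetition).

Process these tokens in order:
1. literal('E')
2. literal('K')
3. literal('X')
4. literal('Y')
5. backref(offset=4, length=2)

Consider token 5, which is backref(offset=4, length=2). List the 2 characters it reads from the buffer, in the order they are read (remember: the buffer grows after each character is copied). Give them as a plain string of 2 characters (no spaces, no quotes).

Token 1: literal('E'). Output: "E"
Token 2: literal('K'). Output: "EK"
Token 3: literal('X'). Output: "EKX"
Token 4: literal('Y'). Output: "EKXY"
Token 5: backref(off=4, len=2). Buffer before: "EKXY" (len 4)
  byte 1: read out[0]='E', append. Buffer now: "EKXYE"
  byte 2: read out[1]='K', append. Buffer now: "EKXYEK"

Answer: EK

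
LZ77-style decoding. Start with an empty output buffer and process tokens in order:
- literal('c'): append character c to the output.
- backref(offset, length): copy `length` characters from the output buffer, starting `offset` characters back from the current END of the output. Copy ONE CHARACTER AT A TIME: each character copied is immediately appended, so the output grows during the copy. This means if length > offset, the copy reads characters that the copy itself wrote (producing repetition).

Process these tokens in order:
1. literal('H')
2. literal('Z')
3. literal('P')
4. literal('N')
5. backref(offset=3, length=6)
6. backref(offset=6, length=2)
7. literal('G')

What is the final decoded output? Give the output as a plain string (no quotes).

Answer: HZPNZPNZPNZPG

Derivation:
Token 1: literal('H'). Output: "H"
Token 2: literal('Z'). Output: "HZ"
Token 3: literal('P'). Output: "HZP"
Token 4: literal('N'). Output: "HZPN"
Token 5: backref(off=3, len=6) (overlapping!). Copied 'ZPNZPN' from pos 1. Output: "HZPNZPNZPN"
Token 6: backref(off=6, len=2). Copied 'ZP' from pos 4. Output: "HZPNZPNZPNZP"
Token 7: literal('G'). Output: "HZPNZPNZPNZPG"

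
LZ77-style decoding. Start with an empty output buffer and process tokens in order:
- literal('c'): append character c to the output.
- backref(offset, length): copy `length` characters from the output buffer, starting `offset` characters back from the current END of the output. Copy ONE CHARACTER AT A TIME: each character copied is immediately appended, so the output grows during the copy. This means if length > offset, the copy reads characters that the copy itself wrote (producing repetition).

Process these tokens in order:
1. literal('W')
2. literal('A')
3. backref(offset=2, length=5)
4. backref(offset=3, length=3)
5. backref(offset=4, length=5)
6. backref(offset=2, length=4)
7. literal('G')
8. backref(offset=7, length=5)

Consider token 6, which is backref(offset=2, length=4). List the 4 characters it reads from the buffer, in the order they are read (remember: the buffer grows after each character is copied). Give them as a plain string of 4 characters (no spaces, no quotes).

Token 1: literal('W'). Output: "W"
Token 2: literal('A'). Output: "WA"
Token 3: backref(off=2, len=5) (overlapping!). Copied 'WAWAW' from pos 0. Output: "WAWAWAW"
Token 4: backref(off=3, len=3). Copied 'WAW' from pos 4. Output: "WAWAWAWWAW"
Token 5: backref(off=4, len=5) (overlapping!). Copied 'WWAWW' from pos 6. Output: "WAWAWAWWAWWWAWW"
Token 6: backref(off=2, len=4). Buffer before: "WAWAWAWWAWWWAWW" (len 15)
  byte 1: read out[13]='W', append. Buffer now: "WAWAWAWWAWWWAWWW"
  byte 2: read out[14]='W', append. Buffer now: "WAWAWAWWAWWWAWWWW"
  byte 3: read out[15]='W', append. Buffer now: "WAWAWAWWAWWWAWWWWW"
  byte 4: read out[16]='W', append. Buffer now: "WAWAWAWWAWWWAWWWWWW"

Answer: WWWW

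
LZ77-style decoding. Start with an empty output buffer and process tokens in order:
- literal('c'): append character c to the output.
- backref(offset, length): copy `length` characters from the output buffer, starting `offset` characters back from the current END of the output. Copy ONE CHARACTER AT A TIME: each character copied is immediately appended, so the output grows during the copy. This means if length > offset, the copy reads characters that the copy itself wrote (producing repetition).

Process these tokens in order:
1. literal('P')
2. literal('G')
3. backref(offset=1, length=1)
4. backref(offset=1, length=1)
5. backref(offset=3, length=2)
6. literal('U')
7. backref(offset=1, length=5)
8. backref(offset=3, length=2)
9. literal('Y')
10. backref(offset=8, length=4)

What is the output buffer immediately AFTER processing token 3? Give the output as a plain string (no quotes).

Answer: PGG

Derivation:
Token 1: literal('P'). Output: "P"
Token 2: literal('G'). Output: "PG"
Token 3: backref(off=1, len=1). Copied 'G' from pos 1. Output: "PGG"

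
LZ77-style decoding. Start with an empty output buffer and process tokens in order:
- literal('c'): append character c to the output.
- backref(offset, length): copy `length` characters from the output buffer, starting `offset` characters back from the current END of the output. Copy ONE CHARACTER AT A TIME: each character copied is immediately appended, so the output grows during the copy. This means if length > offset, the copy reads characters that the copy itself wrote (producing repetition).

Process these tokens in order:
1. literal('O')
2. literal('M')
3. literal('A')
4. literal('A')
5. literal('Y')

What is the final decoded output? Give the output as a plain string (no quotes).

Answer: OMAAY

Derivation:
Token 1: literal('O'). Output: "O"
Token 2: literal('M'). Output: "OM"
Token 3: literal('A'). Output: "OMA"
Token 4: literal('A'). Output: "OMAA"
Token 5: literal('Y'). Output: "OMAAY"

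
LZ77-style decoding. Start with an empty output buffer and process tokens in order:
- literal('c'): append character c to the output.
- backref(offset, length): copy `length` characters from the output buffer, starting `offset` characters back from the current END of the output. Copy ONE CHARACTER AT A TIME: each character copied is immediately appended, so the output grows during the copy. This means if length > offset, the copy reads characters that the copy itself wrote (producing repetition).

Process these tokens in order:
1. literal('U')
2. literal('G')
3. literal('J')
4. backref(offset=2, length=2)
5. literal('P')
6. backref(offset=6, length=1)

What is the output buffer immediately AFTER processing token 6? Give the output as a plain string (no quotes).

Answer: UGJGJPU

Derivation:
Token 1: literal('U'). Output: "U"
Token 2: literal('G'). Output: "UG"
Token 3: literal('J'). Output: "UGJ"
Token 4: backref(off=2, len=2). Copied 'GJ' from pos 1. Output: "UGJGJ"
Token 5: literal('P'). Output: "UGJGJP"
Token 6: backref(off=6, len=1). Copied 'U' from pos 0. Output: "UGJGJPU"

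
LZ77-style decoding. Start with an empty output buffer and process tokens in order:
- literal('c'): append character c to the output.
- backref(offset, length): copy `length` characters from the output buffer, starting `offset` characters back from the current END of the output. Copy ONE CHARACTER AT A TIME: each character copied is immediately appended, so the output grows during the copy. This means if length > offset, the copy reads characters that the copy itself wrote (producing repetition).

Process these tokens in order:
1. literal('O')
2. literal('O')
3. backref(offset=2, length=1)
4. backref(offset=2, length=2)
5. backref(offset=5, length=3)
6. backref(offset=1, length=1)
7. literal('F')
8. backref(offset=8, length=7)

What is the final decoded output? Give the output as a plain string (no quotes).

Token 1: literal('O'). Output: "O"
Token 2: literal('O'). Output: "OO"
Token 3: backref(off=2, len=1). Copied 'O' from pos 0. Output: "OOO"
Token 4: backref(off=2, len=2). Copied 'OO' from pos 1. Output: "OOOOO"
Token 5: backref(off=5, len=3). Copied 'OOO' from pos 0. Output: "OOOOOOOO"
Token 6: backref(off=1, len=1). Copied 'O' from pos 7. Output: "OOOOOOOOO"
Token 7: literal('F'). Output: "OOOOOOOOOF"
Token 8: backref(off=8, len=7). Copied 'OOOOOOO' from pos 2. Output: "OOOOOOOOOFOOOOOOO"

Answer: OOOOOOOOOFOOOOOOO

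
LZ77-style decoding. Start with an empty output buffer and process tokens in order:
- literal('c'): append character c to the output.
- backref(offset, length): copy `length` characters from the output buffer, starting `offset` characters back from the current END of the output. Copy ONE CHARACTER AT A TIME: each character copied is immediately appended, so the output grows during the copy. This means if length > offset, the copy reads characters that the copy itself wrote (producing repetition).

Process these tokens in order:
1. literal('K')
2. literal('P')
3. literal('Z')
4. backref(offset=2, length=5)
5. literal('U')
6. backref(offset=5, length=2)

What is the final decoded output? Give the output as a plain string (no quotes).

Token 1: literal('K'). Output: "K"
Token 2: literal('P'). Output: "KP"
Token 3: literal('Z'). Output: "KPZ"
Token 4: backref(off=2, len=5) (overlapping!). Copied 'PZPZP' from pos 1. Output: "KPZPZPZP"
Token 5: literal('U'). Output: "KPZPZPZPU"
Token 6: backref(off=5, len=2). Copied 'ZP' from pos 4. Output: "KPZPZPZPUZP"

Answer: KPZPZPZPUZP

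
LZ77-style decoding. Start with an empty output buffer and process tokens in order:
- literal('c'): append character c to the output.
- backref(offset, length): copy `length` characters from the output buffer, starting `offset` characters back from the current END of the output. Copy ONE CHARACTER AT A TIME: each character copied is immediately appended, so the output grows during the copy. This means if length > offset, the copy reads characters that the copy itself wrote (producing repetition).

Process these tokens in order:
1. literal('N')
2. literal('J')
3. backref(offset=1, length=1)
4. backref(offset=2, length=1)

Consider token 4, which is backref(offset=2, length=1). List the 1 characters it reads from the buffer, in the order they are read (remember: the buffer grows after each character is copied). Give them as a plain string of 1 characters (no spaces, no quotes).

Answer: J

Derivation:
Token 1: literal('N'). Output: "N"
Token 2: literal('J'). Output: "NJ"
Token 3: backref(off=1, len=1). Copied 'J' from pos 1. Output: "NJJ"
Token 4: backref(off=2, len=1). Buffer before: "NJJ" (len 3)
  byte 1: read out[1]='J', append. Buffer now: "NJJJ"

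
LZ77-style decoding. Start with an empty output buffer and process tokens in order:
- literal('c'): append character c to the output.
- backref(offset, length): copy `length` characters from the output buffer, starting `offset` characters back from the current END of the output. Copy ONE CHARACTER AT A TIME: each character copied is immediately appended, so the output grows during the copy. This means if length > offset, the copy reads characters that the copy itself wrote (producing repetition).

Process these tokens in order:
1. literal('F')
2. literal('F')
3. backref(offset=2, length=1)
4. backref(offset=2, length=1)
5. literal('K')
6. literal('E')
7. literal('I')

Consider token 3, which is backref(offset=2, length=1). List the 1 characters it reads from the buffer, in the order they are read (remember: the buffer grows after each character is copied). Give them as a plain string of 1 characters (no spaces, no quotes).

Token 1: literal('F'). Output: "F"
Token 2: literal('F'). Output: "FF"
Token 3: backref(off=2, len=1). Buffer before: "FF" (len 2)
  byte 1: read out[0]='F', append. Buffer now: "FFF"

Answer: F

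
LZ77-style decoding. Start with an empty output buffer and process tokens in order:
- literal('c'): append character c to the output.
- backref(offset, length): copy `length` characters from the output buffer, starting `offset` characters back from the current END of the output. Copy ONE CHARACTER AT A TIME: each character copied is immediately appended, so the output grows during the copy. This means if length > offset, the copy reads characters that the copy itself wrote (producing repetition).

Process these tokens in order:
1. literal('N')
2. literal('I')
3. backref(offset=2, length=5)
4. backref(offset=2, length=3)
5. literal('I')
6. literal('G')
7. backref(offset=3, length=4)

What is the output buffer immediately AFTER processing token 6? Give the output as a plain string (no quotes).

Token 1: literal('N'). Output: "N"
Token 2: literal('I'). Output: "NI"
Token 3: backref(off=2, len=5) (overlapping!). Copied 'NININ' from pos 0. Output: "NINININ"
Token 4: backref(off=2, len=3) (overlapping!). Copied 'INI' from pos 5. Output: "NININININI"
Token 5: literal('I'). Output: "NININININII"
Token 6: literal('G'). Output: "NININININIIG"

Answer: NININININIIG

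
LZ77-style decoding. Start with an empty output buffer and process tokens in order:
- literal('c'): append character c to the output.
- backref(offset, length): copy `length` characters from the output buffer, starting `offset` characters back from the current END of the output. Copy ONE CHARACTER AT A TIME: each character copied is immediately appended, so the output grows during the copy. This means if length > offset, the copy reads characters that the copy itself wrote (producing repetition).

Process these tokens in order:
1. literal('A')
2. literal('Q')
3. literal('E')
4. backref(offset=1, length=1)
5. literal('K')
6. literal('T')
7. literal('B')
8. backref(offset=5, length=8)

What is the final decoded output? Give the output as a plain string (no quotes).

Token 1: literal('A'). Output: "A"
Token 2: literal('Q'). Output: "AQ"
Token 3: literal('E'). Output: "AQE"
Token 4: backref(off=1, len=1). Copied 'E' from pos 2. Output: "AQEE"
Token 5: literal('K'). Output: "AQEEK"
Token 6: literal('T'). Output: "AQEEKT"
Token 7: literal('B'). Output: "AQEEKTB"
Token 8: backref(off=5, len=8) (overlapping!). Copied 'EEKTBEEK' from pos 2. Output: "AQEEKTBEEKTBEEK"

Answer: AQEEKTBEEKTBEEK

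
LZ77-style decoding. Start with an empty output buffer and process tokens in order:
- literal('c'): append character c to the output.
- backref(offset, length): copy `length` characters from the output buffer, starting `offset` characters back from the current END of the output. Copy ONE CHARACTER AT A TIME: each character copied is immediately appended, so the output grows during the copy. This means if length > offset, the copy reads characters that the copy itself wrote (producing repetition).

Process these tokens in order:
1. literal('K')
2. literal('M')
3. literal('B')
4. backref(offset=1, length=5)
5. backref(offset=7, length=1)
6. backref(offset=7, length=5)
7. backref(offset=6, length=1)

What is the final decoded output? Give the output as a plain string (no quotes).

Token 1: literal('K'). Output: "K"
Token 2: literal('M'). Output: "KM"
Token 3: literal('B'). Output: "KMB"
Token 4: backref(off=1, len=5) (overlapping!). Copied 'BBBBB' from pos 2. Output: "KMBBBBBB"
Token 5: backref(off=7, len=1). Copied 'M' from pos 1. Output: "KMBBBBBBM"
Token 6: backref(off=7, len=5). Copied 'BBBBB' from pos 2. Output: "KMBBBBBBMBBBBB"
Token 7: backref(off=6, len=1). Copied 'M' from pos 8. Output: "KMBBBBBBMBBBBBM"

Answer: KMBBBBBBMBBBBBM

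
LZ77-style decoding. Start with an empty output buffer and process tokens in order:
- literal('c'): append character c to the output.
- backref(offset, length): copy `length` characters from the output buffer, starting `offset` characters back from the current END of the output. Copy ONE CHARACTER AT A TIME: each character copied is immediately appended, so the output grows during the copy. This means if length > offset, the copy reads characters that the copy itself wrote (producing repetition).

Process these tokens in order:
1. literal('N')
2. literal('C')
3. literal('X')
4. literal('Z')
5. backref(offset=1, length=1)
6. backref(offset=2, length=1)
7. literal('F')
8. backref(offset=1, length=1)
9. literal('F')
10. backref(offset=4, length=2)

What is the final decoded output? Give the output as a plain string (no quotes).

Answer: NCXZZZFFFZF

Derivation:
Token 1: literal('N'). Output: "N"
Token 2: literal('C'). Output: "NC"
Token 3: literal('X'). Output: "NCX"
Token 4: literal('Z'). Output: "NCXZ"
Token 5: backref(off=1, len=1). Copied 'Z' from pos 3. Output: "NCXZZ"
Token 6: backref(off=2, len=1). Copied 'Z' from pos 3. Output: "NCXZZZ"
Token 7: literal('F'). Output: "NCXZZZF"
Token 8: backref(off=1, len=1). Copied 'F' from pos 6. Output: "NCXZZZFF"
Token 9: literal('F'). Output: "NCXZZZFFF"
Token 10: backref(off=4, len=2). Copied 'ZF' from pos 5. Output: "NCXZZZFFFZF"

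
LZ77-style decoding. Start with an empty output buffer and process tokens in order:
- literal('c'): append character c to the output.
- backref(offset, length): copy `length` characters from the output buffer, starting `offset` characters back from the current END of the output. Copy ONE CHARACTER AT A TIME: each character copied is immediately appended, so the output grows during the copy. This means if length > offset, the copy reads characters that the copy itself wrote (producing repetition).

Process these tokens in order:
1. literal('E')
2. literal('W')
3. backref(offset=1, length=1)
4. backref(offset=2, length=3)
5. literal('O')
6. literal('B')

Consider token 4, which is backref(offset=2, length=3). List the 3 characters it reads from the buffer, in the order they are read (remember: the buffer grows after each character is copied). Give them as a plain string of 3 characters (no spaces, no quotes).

Token 1: literal('E'). Output: "E"
Token 2: literal('W'). Output: "EW"
Token 3: backref(off=1, len=1). Copied 'W' from pos 1. Output: "EWW"
Token 4: backref(off=2, len=3). Buffer before: "EWW" (len 3)
  byte 1: read out[1]='W', append. Buffer now: "EWWW"
  byte 2: read out[2]='W', append. Buffer now: "EWWWW"
  byte 3: read out[3]='W', append. Buffer now: "EWWWWW"

Answer: WWW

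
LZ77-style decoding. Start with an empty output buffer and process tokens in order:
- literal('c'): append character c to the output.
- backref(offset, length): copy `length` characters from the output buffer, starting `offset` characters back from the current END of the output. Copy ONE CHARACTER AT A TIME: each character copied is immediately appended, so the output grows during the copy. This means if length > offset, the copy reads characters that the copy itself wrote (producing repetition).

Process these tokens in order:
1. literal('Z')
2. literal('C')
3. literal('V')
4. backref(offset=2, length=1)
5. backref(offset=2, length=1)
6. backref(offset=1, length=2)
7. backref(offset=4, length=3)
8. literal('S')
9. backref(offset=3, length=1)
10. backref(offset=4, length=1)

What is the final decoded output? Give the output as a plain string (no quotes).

Token 1: literal('Z'). Output: "Z"
Token 2: literal('C'). Output: "ZC"
Token 3: literal('V'). Output: "ZCV"
Token 4: backref(off=2, len=1). Copied 'C' from pos 1. Output: "ZCVC"
Token 5: backref(off=2, len=1). Copied 'V' from pos 2. Output: "ZCVCV"
Token 6: backref(off=1, len=2) (overlapping!). Copied 'VV' from pos 4. Output: "ZCVCVVV"
Token 7: backref(off=4, len=3). Copied 'CVV' from pos 3. Output: "ZCVCVVVCVV"
Token 8: literal('S'). Output: "ZCVCVVVCVVS"
Token 9: backref(off=3, len=1). Copied 'V' from pos 8. Output: "ZCVCVVVCVVSV"
Token 10: backref(off=4, len=1). Copied 'V' from pos 8. Output: "ZCVCVVVCVVSVV"

Answer: ZCVCVVVCVVSVV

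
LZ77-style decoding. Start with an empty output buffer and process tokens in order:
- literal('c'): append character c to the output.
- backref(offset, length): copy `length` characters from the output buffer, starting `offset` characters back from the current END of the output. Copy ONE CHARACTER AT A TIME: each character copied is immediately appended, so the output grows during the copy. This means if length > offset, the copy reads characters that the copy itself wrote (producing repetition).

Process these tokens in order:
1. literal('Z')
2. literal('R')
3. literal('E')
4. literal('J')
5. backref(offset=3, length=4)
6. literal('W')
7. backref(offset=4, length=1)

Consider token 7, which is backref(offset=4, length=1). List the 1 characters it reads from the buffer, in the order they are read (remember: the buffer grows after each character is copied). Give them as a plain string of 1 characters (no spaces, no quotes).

Token 1: literal('Z'). Output: "Z"
Token 2: literal('R'). Output: "ZR"
Token 3: literal('E'). Output: "ZRE"
Token 4: literal('J'). Output: "ZREJ"
Token 5: backref(off=3, len=4) (overlapping!). Copied 'REJR' from pos 1. Output: "ZREJREJR"
Token 6: literal('W'). Output: "ZREJREJRW"
Token 7: backref(off=4, len=1). Buffer before: "ZREJREJRW" (len 9)
  byte 1: read out[5]='E', append. Buffer now: "ZREJREJRWE"

Answer: E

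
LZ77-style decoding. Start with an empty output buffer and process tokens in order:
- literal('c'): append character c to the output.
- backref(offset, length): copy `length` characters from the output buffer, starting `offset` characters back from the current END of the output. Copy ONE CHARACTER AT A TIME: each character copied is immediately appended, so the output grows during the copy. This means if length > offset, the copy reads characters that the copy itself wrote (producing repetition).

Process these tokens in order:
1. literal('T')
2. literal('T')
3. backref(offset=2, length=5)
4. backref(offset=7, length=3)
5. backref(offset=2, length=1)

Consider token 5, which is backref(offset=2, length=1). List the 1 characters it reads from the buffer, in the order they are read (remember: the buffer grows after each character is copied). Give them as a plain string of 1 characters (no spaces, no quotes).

Answer: T

Derivation:
Token 1: literal('T'). Output: "T"
Token 2: literal('T'). Output: "TT"
Token 3: backref(off=2, len=5) (overlapping!). Copied 'TTTTT' from pos 0. Output: "TTTTTTT"
Token 4: backref(off=7, len=3). Copied 'TTT' from pos 0. Output: "TTTTTTTTTT"
Token 5: backref(off=2, len=1). Buffer before: "TTTTTTTTTT" (len 10)
  byte 1: read out[8]='T', append. Buffer now: "TTTTTTTTTTT"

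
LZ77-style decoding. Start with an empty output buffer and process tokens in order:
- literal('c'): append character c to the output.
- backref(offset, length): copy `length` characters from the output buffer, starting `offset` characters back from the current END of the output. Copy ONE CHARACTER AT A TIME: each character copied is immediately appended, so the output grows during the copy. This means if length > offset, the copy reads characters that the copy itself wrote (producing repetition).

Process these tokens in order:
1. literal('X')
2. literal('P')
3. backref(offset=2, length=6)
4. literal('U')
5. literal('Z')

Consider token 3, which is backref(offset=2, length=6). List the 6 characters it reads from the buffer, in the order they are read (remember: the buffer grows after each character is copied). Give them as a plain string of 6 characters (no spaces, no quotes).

Token 1: literal('X'). Output: "X"
Token 2: literal('P'). Output: "XP"
Token 3: backref(off=2, len=6). Buffer before: "XP" (len 2)
  byte 1: read out[0]='X', append. Buffer now: "XPX"
  byte 2: read out[1]='P', append. Buffer now: "XPXP"
  byte 3: read out[2]='X', append. Buffer now: "XPXPX"
  byte 4: read out[3]='P', append. Buffer now: "XPXPXP"
  byte 5: read out[4]='X', append. Buffer now: "XPXPXPX"
  byte 6: read out[5]='P', append. Buffer now: "XPXPXPXP"

Answer: XPXPXP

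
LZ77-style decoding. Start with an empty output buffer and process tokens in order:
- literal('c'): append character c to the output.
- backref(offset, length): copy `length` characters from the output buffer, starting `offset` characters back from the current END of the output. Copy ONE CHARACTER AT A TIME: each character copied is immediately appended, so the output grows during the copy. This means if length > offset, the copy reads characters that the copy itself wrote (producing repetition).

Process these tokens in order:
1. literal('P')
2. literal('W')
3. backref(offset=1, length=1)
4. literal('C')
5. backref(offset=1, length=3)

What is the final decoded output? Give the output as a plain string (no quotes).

Answer: PWWCCCC

Derivation:
Token 1: literal('P'). Output: "P"
Token 2: literal('W'). Output: "PW"
Token 3: backref(off=1, len=1). Copied 'W' from pos 1. Output: "PWW"
Token 4: literal('C'). Output: "PWWC"
Token 5: backref(off=1, len=3) (overlapping!). Copied 'CCC' from pos 3. Output: "PWWCCCC"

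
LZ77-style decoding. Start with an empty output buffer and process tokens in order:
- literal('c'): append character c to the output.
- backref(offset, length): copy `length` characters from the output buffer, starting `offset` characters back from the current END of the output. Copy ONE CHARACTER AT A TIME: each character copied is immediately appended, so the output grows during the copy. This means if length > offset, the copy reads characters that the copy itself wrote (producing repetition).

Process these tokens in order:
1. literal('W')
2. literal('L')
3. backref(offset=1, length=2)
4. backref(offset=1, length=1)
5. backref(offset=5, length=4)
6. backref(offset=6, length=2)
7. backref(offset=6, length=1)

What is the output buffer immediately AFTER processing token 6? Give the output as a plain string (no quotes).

Token 1: literal('W'). Output: "W"
Token 2: literal('L'). Output: "WL"
Token 3: backref(off=1, len=2) (overlapping!). Copied 'LL' from pos 1. Output: "WLLL"
Token 4: backref(off=1, len=1). Copied 'L' from pos 3. Output: "WLLLL"
Token 5: backref(off=5, len=4). Copied 'WLLL' from pos 0. Output: "WLLLLWLLL"
Token 6: backref(off=6, len=2). Copied 'LL' from pos 3. Output: "WLLLLWLLLLL"

Answer: WLLLLWLLLLL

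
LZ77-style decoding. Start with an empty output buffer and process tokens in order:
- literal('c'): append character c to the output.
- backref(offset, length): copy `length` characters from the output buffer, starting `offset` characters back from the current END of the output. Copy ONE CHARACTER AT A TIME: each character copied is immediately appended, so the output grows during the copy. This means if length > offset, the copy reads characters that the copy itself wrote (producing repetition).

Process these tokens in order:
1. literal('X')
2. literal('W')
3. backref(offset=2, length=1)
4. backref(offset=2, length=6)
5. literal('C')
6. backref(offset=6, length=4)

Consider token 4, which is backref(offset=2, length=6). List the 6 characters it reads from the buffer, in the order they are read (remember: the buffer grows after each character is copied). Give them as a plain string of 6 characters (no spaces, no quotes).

Answer: WXWXWX

Derivation:
Token 1: literal('X'). Output: "X"
Token 2: literal('W'). Output: "XW"
Token 3: backref(off=2, len=1). Copied 'X' from pos 0. Output: "XWX"
Token 4: backref(off=2, len=6). Buffer before: "XWX" (len 3)
  byte 1: read out[1]='W', append. Buffer now: "XWXW"
  byte 2: read out[2]='X', append. Buffer now: "XWXWX"
  byte 3: read out[3]='W', append. Buffer now: "XWXWXW"
  byte 4: read out[4]='X', append. Buffer now: "XWXWXWX"
  byte 5: read out[5]='W', append. Buffer now: "XWXWXWXW"
  byte 6: read out[6]='X', append. Buffer now: "XWXWXWXWX"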